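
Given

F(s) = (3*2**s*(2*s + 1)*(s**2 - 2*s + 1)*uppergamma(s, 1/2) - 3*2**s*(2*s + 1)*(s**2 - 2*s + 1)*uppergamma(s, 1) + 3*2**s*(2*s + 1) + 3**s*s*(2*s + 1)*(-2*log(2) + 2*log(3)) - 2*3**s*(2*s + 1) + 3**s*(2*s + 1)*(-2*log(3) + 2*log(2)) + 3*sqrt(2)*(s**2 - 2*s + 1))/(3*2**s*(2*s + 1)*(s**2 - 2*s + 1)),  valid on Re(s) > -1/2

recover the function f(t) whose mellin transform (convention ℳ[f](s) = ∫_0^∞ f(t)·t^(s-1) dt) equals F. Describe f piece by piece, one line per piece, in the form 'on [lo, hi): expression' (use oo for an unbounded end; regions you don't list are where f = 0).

on [0, 1/2): sqrt(t)
on [1/2, 1): exp(-t)
on [1, 3/2): log(t)/t

linearity at 1/2, 1 turns ℳ[f](s) into 3 summed integrals
the [0, 1/2) slice contributes ∫ sqrt(t)·t^(s-1) dt
the [1/2, 1) slice contributes ∫ exp(-t)·t^(s-1) dt
segment 1 to 3/2 holds log(t)/t; add its integral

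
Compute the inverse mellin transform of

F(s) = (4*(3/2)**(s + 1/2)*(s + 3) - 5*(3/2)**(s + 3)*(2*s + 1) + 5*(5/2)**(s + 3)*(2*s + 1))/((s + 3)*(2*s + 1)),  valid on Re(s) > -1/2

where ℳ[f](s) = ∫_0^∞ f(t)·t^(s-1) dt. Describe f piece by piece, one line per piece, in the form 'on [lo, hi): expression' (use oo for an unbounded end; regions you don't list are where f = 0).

on [0, 3/2): 2*sqrt(t)
on [3/2, 5/2): 5*t**3

the 2 pieces separated at 3/2 each add one integral
the [0, 3/2) slice contributes ∫ 2*sqrt(t)·t^(s-1) dt
on [3/2, 5/2): add ∫ 5*t**3·t^(s-1) dt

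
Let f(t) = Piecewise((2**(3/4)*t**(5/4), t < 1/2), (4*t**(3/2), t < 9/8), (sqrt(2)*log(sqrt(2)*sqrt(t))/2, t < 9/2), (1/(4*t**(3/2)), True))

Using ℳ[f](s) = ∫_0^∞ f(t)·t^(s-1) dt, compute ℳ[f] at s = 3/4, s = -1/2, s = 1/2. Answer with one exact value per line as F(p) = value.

invert the shared t-power to get 2**(3/4)*t**(3/4) on [0, 1/2); 4*t on [1/2, 9/8); sqrt(2)*log(sqrt(2)*sqrt(t))/(2*sqrt(t)) on [9/8, 9/2); …
reversing the common scale on t: t**(3/4) on [0, 1); 2*t on [1, 9/4); log(sqrt(t))/sqrt(t) on [9/4, 9); …
reversing the power substitution: t**(3/2) on [0, 1); 2*t**2 on [1, 3/2); log(t)/t on [3/2, 3); …
treat the 4 regions marked off by 1/2, 9/8, 9/2 separately and sum
segment [0, 1/2) carries 2**(3/4)*t**(5/4); integrate it
∫ 4*t**(3/2)·t^(s-1) over [1/2, 9/8)
[9/8, 9/2) adds the kernel integral of sqrt(2)*log(sqrt(2)*sqrt(t))/2
[9/2, ∞) adds the kernel integral of 1/(4*t**(3/2))

F(3/4) = 2**(1/4)*(-136*sqrt(6) - 21*sqrt(2) + log(2**(108*sqrt(3))*3**(-108*sqrt(3) + 216*sqrt(6))) + 315*sqrt(3))/216
F(-1/2) = log(6**(2/3)/4) + 365/81
F(1/2) = 1759/2016 + 3*log(2)/2 + 3*log(3)/2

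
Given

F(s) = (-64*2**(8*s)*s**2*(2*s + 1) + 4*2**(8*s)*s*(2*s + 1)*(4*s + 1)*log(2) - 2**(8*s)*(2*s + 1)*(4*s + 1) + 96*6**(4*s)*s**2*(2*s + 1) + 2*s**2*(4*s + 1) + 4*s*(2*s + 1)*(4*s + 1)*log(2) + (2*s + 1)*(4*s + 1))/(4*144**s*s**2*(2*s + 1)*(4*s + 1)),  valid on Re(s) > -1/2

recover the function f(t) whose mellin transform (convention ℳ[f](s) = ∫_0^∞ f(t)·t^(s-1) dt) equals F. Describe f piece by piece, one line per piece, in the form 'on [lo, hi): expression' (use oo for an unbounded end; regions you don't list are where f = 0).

on [0, 1/144): 3*sqrt(t)
on [1/144, 16/9): log(sqrt(3)*t**(1/4))
on [16/9, 9): 2*sqrt(3)*t**(1/4)

peel off the power substitution: 3*t on [0, 1/12); log(sqrt(3)*sqrt(t)) on [1/12, 4/3); 2*sqrt(3)*sqrt(t) on [4/3, 3)
remove the common scale on t first: t on [0, 1/4); log(sqrt(t)) on [1/4, 4); 2*sqrt(t) on [4, 9)
strip the power substitution: t**2 on [0, 1/2); log(t) on [1/2, 2); 2*t on [2, 3)
cuts at 1/144, 16/9: linearity sums the 3 kernel integrals
the [0, 1/144) slice contributes ∫ 3*sqrt(t)·t^(s-1) dt
∫ over [1/144, 16/9) of log(sqrt(3)*t**(1/4))·t^(s-1) joins the sum
over [16/9, 9), the kernel integral of 2*sqrt(3)*t**(1/4) enters the sum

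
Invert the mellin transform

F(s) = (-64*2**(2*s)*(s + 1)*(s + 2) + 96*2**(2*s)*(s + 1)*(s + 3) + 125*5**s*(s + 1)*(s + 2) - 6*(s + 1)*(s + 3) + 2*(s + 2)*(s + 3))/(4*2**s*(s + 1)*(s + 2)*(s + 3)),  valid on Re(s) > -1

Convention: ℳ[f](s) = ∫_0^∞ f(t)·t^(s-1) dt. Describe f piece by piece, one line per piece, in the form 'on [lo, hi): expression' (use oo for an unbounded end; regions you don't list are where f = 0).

on [0, 1/2): t
on [1/2, 2): 6*t**2
on [2, 5/2): 2*t**3

the 3 pieces separated at 1/2, 2 each add one integral
on [0, 1/2) integrate f = t against the kernel
on [1/2, 2): add ∫ 6*t**2·t^(s-1) dt
∫ over [2, 5/2) of 2*t**3·t^(s-1) joins the sum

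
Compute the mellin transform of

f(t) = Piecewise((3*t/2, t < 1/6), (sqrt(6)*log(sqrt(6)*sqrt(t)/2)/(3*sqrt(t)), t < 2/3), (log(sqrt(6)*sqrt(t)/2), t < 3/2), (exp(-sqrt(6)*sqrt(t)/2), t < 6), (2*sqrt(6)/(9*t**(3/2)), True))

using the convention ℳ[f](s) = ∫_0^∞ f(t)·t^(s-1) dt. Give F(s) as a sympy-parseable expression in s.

(432*2**(2*s)*s**2*(2*s - 3)*(2*s + 2)*(4*s**2 - 4*s + 1)*uppergamma(2*s, 3/2) - 432*2**(2*s)*s**2*(2*s - 3)*(2*s + 2)*(4*s**2 - 4*s + 1)*uppergamma(2*s, 3) - 432*2**(2*s)*s**2*(2*s - 3)*(2*s + 2) + 108*2**(2*s)*(2*s - 3)*(2*s + 2)*(4*s**2 - 4*s + 1) - 216*3**(2*s)*s*(2*s - 3)*(2*s + 2)*(4*s**2 - 4*s + 1)*log(2) + 216*3**(2*s)*s*(2*s - 3)*(2*s + 2)*(4*s**2 - 4*s + 1)*log(3) - 108*3**(2*s)*(2*s - 3)*(2*s + 2)*(4*s**2 - 4*s + 1) - 16*6**(2*s)*s**2*(2*s + 2)*(4*s**2 - 4*s + 1) + 1728*s**3*(2*s - 3)*(2*s + 2)*log(2) - 864*s**2*(2*s - 3)*(2*s + 2)*log(2) + 864*s**2*(2*s - 3)*(2*s + 2) + 108*s**2*(2*s - 3)*(4*s**2 - 4*s + 1))/(216*2**(2*s)*(3/2)**s*s**2*(2*s - 3)*(2*s + 2)*(4*s**2 - 4*s + 1))
  -1 < Re(s) < 3/2

undo the common scale on t: t on [0, 1/4); log(sqrt(t))/sqrt(t) on [1/4, 1); log(sqrt(t)) on [1, 9/4); …
peel off the power substitution: t**2 on [0, 1/2); log(t)/t on [1/2, 1); log(t) on [1, 3/2); …
integrate the 5 segments split at 1/6, 2/3, 3/2, 6, then add the results
the [0, 1/6) slice contributes ∫ 3*t/2·t^(s-1) dt
over [1/6, 2/3), the kernel integral of sqrt(6)*log(sqrt(6)*sqrt(t)/2)/(3*sqrt(t)) enters the sum
segment [2/3, 3/2) carries log(sqrt(6)*sqrt(t)/2); integrate it
on [3/2, 6): add ∫ exp(-sqrt(6)*sqrt(t)/2)·t^(s-1) dt
[6, ∞) adds the kernel integral of 2*sqrt(6)/(9*t**(3/2))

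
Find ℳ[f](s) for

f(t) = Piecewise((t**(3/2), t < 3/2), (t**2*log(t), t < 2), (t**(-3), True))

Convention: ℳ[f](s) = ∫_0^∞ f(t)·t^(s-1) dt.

back out the shared t-power: 1/sqrt(t) on [0, 3/2); log(t) on [3/2, 2); t**(-5) on [2, ∞)
back out the shared t-power: sqrt(t) on [0, 3/2); t*log(t) on [3/2, 2); t**(-4) on [2, ∞)
linearity at 3/2, 2 turns ℳ[f](s) into 3 summed integrals
for t in [0, 3/2): the term is ∫ t**(3/2)·t^(s-1)
piece [3/2, 2): integrate t**2*log(t) against the kernel
segment 2 to ∞ holds t**(-3); add its integral

(-32*2**(2*s)*(s - 3)*(2*s + 3) + 3**s*(s - 3)*(s + 1)*(2*s + 3)*(-18*log(3) + 18*log(2)) + 3**s*(s - 3)*(2*s + 3)*(-18*log(3) + 18*log(2)) + 18*3**s*(s - 3)*(2*s + 3) + 12*3**s*sqrt(6)*(s - 3)*(2*s + (s + 1)**2 + 3) + 32*4**s*(s - 3)*(s + 1)*(2*s + 3)*log(2) + 32*4**s*(s - 3)*(2*s + 3)*log(2) - 4**s*(2*s + 3)*(2*s + (s + 1)**2 + 3))/(8*2**s*(s - 3)*(2*s + 3)*(2*s + (s + 1)**2 + 3))
  -3/2 < Re(s) < 3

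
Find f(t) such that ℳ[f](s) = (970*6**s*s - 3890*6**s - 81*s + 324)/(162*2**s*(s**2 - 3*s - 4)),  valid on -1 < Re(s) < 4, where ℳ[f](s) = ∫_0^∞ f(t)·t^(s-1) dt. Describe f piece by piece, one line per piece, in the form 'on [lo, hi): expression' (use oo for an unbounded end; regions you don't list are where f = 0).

on [0, 1/2): t
on [1/2, 3): 2*t
on [3, oo): t**(-4)

treat the 3 regions marked off by 1/2, 3 separately and sum
[0, 1/2) adds the kernel integral of t
segment 1/2 to 3 holds 2*t; add its integral
piece [3, ∞): integrate t**(-4) against the kernel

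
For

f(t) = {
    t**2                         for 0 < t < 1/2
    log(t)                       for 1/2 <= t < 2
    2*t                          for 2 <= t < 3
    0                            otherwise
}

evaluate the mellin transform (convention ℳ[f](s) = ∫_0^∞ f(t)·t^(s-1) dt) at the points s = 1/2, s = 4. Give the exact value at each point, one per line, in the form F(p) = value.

F(1/2) = sqrt(2)*(-277 + 180*log(2) + 120*sqrt(6))/60
F(4) = 257*log(2)/64 + 320281/3840

linearity at 1/2, 2 turns ℳ[f](s) into 3 summed integrals
for t in [0, 1/2): the term is ∫ t**2·t^(s-1)
[1/2, 2) adds the kernel integral of log(t)
the [2, 3) slice contributes ∫ 2*t·t^(s-1) dt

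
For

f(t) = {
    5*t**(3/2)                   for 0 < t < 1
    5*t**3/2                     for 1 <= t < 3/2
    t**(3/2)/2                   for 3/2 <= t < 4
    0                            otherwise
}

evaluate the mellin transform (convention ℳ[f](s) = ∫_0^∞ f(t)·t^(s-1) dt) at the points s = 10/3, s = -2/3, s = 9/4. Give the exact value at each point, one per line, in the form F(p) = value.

treat the 3 regions marked off by 1, 3/2 separately and sum
∫ over [0, 1) of 5*t**(3/2)·t^(s-1) joins the sum
for t in [1, 3/2): the term is ∫ 5*t**3/2·t^(s-1)
between 3/2 and 4 the integrand is t**(3/2)/2·t^(s-1)

F(10/3) = -243*2**(1/6)*3**(5/6)/928 + 705/1102 + 10935*2**(2/3)*3**(1/3)/4864 + 1536*2**(2/3)/29
F(-2/3) = -3*2**(1/6)*3**(5/6)/10 + 6*2**(2/3)/5 + 135*2**(2/3)*3**(1/3)/112 + 69/14
F(9/4) = -9*2**(1/4)*3**(3/4)/40 + 6/7 + 405*2**(3/4)*3**(1/4)/224 + 256*sqrt(2)/15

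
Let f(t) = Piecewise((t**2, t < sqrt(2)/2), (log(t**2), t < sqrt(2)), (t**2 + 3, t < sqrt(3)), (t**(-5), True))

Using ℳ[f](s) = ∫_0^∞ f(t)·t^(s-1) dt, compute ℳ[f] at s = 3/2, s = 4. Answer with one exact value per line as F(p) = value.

peel off the power substitution: t on [0, 1/2); log(t) on [1/2, 2); t + 3 on [2, 3); …
f breaks at sqrt(2)/2, sqrt(2), sqrt(3) into 4 integrals to sum
[0, sqrt(2)/2) adds the kernel integral of t**2
∫ over [sqrt(2)/2, sqrt(2)) of log(t**2)·t^(s-1) joins the sum
∫ over [sqrt(2), sqrt(3)) of (t**2 + 3)·t^(s-1) joins the sum
piece [sqrt(3), ∞): integrate t**(-5) against the kernel

F(3/2) = 2**(1/4)*(-436*sqrt(2) + 2*2**(3/4)*3**(1/4) + 65 + log(2**(42 + 84*sqrt(2))) + 180*6**(3/4))/126
F(4) = sqrt(3)/3 + 17*log(2)/16 + 207/32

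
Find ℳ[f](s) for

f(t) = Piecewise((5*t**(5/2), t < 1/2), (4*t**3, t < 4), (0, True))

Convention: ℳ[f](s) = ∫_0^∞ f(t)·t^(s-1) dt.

(1024*2**(2*s)*(2*s + 5) + 5*2**(1/2 - s)*(s + 3) - 2*(2*s + 5)/2**s)/(4*(s + 3)*(2*s + 5))
  Re(s) > -5/2

slice at 1/2, transform all 2 pieces, and sum them
segment 0 to 1/2 holds 5*t**(5/2); add its integral
the [1/2, 4) slice contributes ∫ 4*t**3·t^(s-1) dt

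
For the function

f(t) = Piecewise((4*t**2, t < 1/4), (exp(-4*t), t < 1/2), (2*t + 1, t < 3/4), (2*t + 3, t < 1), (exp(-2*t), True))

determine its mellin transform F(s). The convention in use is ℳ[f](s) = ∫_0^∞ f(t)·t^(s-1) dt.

(20*2**(2*s)*s*(s + 2) + 12*2**(2*s)*(s + 2) + 4*2**s*s*(s + 1)*(s + 2)*uppergamma(s, 2) - 8*2**s*s*(s + 2) - 4*2**s*(s + 2) - 8*3**s*s*(s + 2) - 8*3**s*(s + 2) + 4*s*(s + 1)*(s + 2)*uppergamma(s, 1) - 4*s*(s + 1)*(s + 2)*uppergamma(s, 2) + s*(s + 1))/(4*2**(2*s)*s*(s + 1)*(s + 2))
  Re(s) > -2

peel off the common scale on t: t**2 on [0, 1/2); exp(-2*t) on [1/2, 1); t + 1 on [1, 3/2); …
slice at 1/4, 1/2, 3/4, 1, transform all 5 pieces, and sum them
[0, 1/4) adds the kernel integral of 4*t**2
on [1/4, 1/2): add ∫ exp(-4*t)·t^(s-1) dt
segment [1/2, 3/4) carries (2*t + 1); integrate it
segment 3/4 to 1 holds (2*t + 3); add its integral
on [1, ∞): add ∫ exp(-2*t)·t^(s-1) dt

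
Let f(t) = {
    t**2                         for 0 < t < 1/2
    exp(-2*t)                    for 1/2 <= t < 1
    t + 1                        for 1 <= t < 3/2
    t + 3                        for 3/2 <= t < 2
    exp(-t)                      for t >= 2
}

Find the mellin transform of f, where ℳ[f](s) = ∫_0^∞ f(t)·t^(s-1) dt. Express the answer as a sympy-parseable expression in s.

(20*2**(2*s)*s*(s + 2) + 12*2**(2*s)*(s + 2) + 4*2**s*s*(s + 1)*(s + 2)*uppergamma(s, 2) - 8*2**s*s*(s + 2) - 4*2**s*(s + 2) - 8*3**s*s*(s + 2) - 8*3**s*(s + 2) + 4*s*(s + 1)*(s + 2)*uppergamma(s, 1) - 4*s*(s + 1)*(s + 2)*uppergamma(s, 2) + s*(s + 1))/(4*2**s*s*(s + 1)*(s + 2))
  Re(s) > -2

summing 5 kernel integrals split by 1/2, 1, 3/2, 2 yields ℳ[f](s)
∫ t**2·t^(s-1) over [0, 1/2)
∫ over [1/2, 1) of exp(-2*t)·t^(s-1) joins the sum
for t in [1, 3/2): the term is ∫ (t + 1)·t^(s-1)
piece [3/2, 2): integrate (t + 3) against the kernel
over [2, ∞), the kernel integral of exp(-t) enters the sum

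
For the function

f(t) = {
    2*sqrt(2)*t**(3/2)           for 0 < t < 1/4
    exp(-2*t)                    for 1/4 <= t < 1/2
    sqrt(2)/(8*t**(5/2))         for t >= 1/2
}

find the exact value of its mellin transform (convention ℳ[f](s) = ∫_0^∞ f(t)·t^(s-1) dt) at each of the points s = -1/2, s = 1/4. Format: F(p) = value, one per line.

back out the common scale on t: t**(3/2) on [0, 1/2); exp(-t) on [1/2, 1); t**(-5/2) on [1, ∞)
breakpoints 1/4, 1/2: one integral from each of the 3 segments
segment 0 to 1/4 holds 2*sqrt(2)*t**(3/2); add its integral
∫ over [1/4, 1/2) of exp(-2*t)·t^(s-1) joins the sum
over [1/2, ∞), the kernel integral of sqrt(2)/(8*t**(5/2)) enters the sum

F(-1/2) = -2*sqrt(2)*sqrt(pi)*erfc(sqrt(2)/2) - 2*sqrt(2)*exp(-1) + 2*sqrt(2)*sqrt(pi)*erfc(1) + 5*sqrt(2)/6 + 4*exp(-1/2)
F(1/4) = -2**(3/4)*uppergamma(1/4, 1)/2 + 1/7 + 2*2**(3/4)/9 + 2**(3/4)*uppergamma(1/4, 1/2)/2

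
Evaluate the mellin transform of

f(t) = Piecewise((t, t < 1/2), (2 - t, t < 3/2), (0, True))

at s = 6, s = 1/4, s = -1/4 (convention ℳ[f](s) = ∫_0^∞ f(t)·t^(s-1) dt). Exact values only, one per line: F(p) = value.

breakpoints 1/2: one integral from each of the 2 segments
between 0 and 1/2 the integrand is t·t^(s-1)
∫ over [1/2, 3/2) of (2 - t)·t^(s-1) joins the sum

F(6) = 3637/2688
F(1/4) = 2**(3/4)*(-18 + 17*3**(1/4))/5
F(-1/4) = 2*2**(1/4)*(14 - 5*3**(3/4))/3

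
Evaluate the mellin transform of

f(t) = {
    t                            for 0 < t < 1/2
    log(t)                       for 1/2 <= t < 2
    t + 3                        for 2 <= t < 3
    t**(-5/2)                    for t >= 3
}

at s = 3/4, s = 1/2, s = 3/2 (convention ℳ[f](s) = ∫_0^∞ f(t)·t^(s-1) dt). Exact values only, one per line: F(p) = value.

treat the 4 regions marked off by 1/2, 2, 3 separately and sum
∫ t·t^(s-1) over [0, 1/2)
for t in [1/2, 2): the term is ∫ log(t)·t^(s-1)
for t in [2, 3): the term is ∫ (t + 3)·t^(s-1)
∫ t**(-5/2)·t^(s-1) over [3, ∞)

F(3/4) = 2**(1/4)*(-436*sqrt(2) + 2*2**(3/4)*3**(1/4) + 65 + log(2**(42 + 84*sqrt(2))) + 180*6**(3/4))/63
F(1/2) = sqrt(2)*(-330 + sqrt(2) + 108*log(2) + 144*sqrt(6))/36
F(3/2) = sqrt(2)*(-1139 + 30*sqrt(2) + 270*log(2) + 864*sqrt(6))/180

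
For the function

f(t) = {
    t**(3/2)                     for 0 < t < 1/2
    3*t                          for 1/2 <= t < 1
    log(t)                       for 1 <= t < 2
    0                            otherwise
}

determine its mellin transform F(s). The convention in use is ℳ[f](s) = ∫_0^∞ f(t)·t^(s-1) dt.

summing 3 kernel integrals split by 1/2, 1 yields ℳ[f](s)
segment [0, 1/2) carries t**(3/2); integrate it
between 1/2 and 1 the integrand is 3*t·t^(s-1)
for t in [1, 2): the term is ∫ log(t)·t^(s-1)

(-2*2**(2*s)*(s + 1)*(2*s + 3) + 6*2**s*s**2*(2*s + 3) + 2*2**s*(s + 1)*(2*s + 3) + 4**s*s*(s + 1)*(2*s + 3)*log(4) + sqrt(2)*s**2*(s + 1) - 3*s**2*(2*s + 3))/(2*2**s*s**2*(s + 1)*(2*s + 3))
  Re(s) > -3/2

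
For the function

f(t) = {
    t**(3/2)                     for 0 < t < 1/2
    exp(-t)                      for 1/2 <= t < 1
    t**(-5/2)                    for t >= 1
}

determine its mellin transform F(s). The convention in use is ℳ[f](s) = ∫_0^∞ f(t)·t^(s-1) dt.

treat the 3 regions marked off by 1/2, 1 separately and sum
on [0, 1/2): add ∫ t**(3/2)·t^(s-1) dt
segment 1/2 to 1 holds exp(-t); add its integral
∫ t**(-5/2)·t^(s-1) over [1, ∞)

(2*2**s*(2*s - 5)*(2*s + 3)*uppergamma(s, 1/2) - 2*2**s*(2*s - 5)*(2*s + 3)*uppergamma(s, 1) - 4*2**s*(2*s + 3) + sqrt(2)*(2*s - 5))/(2*2**s*(2*s - 5)*(2*s + 3))
  -3/2 < Re(s) < 5/2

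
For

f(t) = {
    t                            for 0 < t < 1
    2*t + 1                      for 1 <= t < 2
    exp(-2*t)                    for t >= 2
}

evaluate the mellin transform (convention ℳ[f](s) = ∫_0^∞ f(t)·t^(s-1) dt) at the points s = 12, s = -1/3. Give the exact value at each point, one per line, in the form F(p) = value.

breakpoints 1, 2: one integral from each of the 3 segments
piece [0, 1): integrate t against the kernel
over [1, 2), the kernel integral of (2*t + 1) enters the sum
segment 2 to ∞ holds exp(-2*t); add its integral

F(12) = 83277/52 + 8505425*exp(-4)/16
F(-1/3) = 2**(1/3)*uppergamma(-1/3, 4) + 3/2 + 3*2**(2/3)/2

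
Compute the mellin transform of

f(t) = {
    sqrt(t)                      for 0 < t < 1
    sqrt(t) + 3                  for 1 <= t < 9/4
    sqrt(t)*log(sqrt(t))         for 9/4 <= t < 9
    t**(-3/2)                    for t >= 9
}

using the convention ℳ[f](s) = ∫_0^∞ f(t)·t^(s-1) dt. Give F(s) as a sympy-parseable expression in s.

(-324*2**(2*s)*s*(2*s - 3)*(4*s**2 + 4*s + 1) - 162*2**(2*s)*(2*s - 3)*(4*s**2 + 4*s + 1) - 324*3**(2*s)*s**2*(2*s - 3)*(2*s + 1)*log(3) + 324*3**(2*s)*s**2*(2*s - 3)*(2*s + 1)*log(2) - 162*3**(2*s)*s*(2*s - 3)*(2*s + 1)*log(3) + 162*3**(2*s)*s*(2*s - 3)*(2*s + 1)*log(2) + 162*3**(2*s)*s*(2*s - 3)*(2*s + 1) + 486*3**(2*s)*s*(2*s - 3)*(4*s**2 + 4*s + 1) + 162*3**(2*s)*(2*s - 3)*(4*s**2 + 4*s + 1) + 648*6**(2*s)*s**2*(2*s - 3)*(2*s + 1)*log(3) - 324*6**(2*s)*s*(2*s - 3)*(2*s + 1) + 324*6**(2*s)*s*(2*s - 3)*(2*s + 1)*log(3) - 4*6**(2*s)*s*(2*s + 1)*(4*s**2 + 4*s + 1))/(54*2**(2*s)*s*(2*s - 3)*(2*s + 1)*(4*s**2 + 4*s + 1))
  -1/2 < Re(s) < 3/2

peel off the power substitution: t on [0, 1); t + 3 on [1, 3/2); t*log(t) on [3/2, 3); …
breakpoints 1, 9/4, 9: one integral from each of the 4 segments
[0, 1) adds the kernel integral of sqrt(t)
∫ over [1, 9/4) of (sqrt(t) + 3)·t^(s-1) joins the sum
∫ sqrt(t)*log(sqrt(t))·t^(s-1) over [9/4, 9)
piece [9, ∞): integrate t**(-3/2) against the kernel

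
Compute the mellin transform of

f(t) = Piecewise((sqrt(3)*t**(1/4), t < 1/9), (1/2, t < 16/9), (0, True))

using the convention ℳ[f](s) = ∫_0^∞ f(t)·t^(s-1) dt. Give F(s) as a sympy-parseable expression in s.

(16**s*(4*s + 1) + 4*s - 1)/(2*9**s*s*(4*s + 1))
  Re(s) > -1/4

peel off the power substitution: sqrt(3)*sqrt(t) on [0, 1/3); 1/2 on [1/3, 4/3)
reversing the common scale on t: sqrt(t) on [0, 1); 1/2 on [1, 4)
invert the power substitution to get t on [0, 1); 1/2 on [1, 2)
breakpoints 1/9: one integral from each of the 2 segments
[0, 1/9) adds the kernel integral of sqrt(3)*t**(1/4)
[1/9, 16/9) adds the kernel integral of 1/2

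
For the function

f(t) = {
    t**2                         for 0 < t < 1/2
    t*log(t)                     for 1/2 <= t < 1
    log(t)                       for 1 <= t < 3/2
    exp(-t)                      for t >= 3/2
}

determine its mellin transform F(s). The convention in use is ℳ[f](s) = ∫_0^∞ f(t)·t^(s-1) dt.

slice at 1/2, 1, 3/2, transform all 4 pieces, and sum them
segment 0 to 1/2 holds t**2; add its integral
piece [1/2, 1): integrate t*log(t) against the kernel
on [1, 3/2) integrate f = log(t) against the kernel
segment 3/2 to ∞ holds exp(-t); add its integral

(4*2**s*s**2*(s + 2)*(s**2 + 2*s + 1)*uppergamma(s, 3/2) - 4*2**s*s**2*(s + 2) + 4*2**s*(s + 2)*(s**2 + 2*s + 1) + 3**s*s*(s + 2)*(-4*log(2) + 4*log(3))*(s**2 + 2*s + 1) - 4*3**s*(s + 2)*(s**2 + 2*s + 1) + s**3*(s + 2)*log(4) + s**2*(s + 2)*log(4) + 2*s**2*(s + 2) + s**2*(s**2 + 2*s + 1))/(4*2**s*s**2*(s + 2)*(s**2 + 2*s + 1))
  Re(s) > -2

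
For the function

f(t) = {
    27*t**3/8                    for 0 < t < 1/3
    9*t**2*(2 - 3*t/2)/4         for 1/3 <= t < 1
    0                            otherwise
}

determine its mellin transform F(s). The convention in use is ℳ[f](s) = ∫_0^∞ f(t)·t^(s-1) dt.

invert the common scale on t to get t**3 on [0, 1/2); t**2*(2 - t) on [1/2, 3/2)
peel off the shared t-power: t on [0, 1/2); 2 - t on [1/2, 3/2)
decompose at 1/3; ℳ[f](s) sums the 2 pieces' integrals
the [0, 1/3) slice contributes ∫ 27*t**3/8·t^(s-1) dt
∫ over [1/3, 1) of 9*t**2*(2 - 3*t/2)/4·t^(s-1) joins the sum

(9*3**s*(s + 2) + 36*3**s - 2*s - 8)/(8*3**s*(s + 2)*(s + 3))
  Re(s) > -3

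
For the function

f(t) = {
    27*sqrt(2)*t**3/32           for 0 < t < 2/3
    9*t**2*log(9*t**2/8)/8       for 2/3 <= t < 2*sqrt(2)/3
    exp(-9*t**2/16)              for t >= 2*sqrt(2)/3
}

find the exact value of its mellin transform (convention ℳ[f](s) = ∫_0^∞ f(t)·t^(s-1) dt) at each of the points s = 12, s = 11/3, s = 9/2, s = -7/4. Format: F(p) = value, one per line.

F(12) = 1024*((-1905 + 49*sqrt(2) + 105*log(2))*exp(1/2) + 1191240960)*exp(-1/2)/390609135
F(11/3) = 2**(2/3)*3**(1/3)*(-2880*2**(5/6) + 720 + 867*sqrt(2) + 2040*log(2) + 92480*2**(2/3)*uppergamma(11/6, 1/2))/234090
F(9/2) = 8*sqrt(6)*(-960*2**(1/4) + 120 + 169*sqrt(2) + 390*log(2) + 40560*sqrt(2)*uppergamma(9/4, 1/2))/616005
F(-7/4) = 3*2**(1/4)*3**(3/4)*(-640*2**(1/8) + 5*2**(1/4)*uppergamma(-7/8, 1/2) + 8*sqrt(2) + 80*log(2) + 640)/160

invert the common scale on t to get sqrt(2)*t**3/4 on [0, 1); t**2*log(t**2/2)/2 on [1, sqrt(2)); exp(-t**2/4) on [sqrt(2), ∞)
strip the power substitution: sqrt(2)*t**(3/2)/4 on [0, 1); t*log(t/2)/2 on [1, 2); exp(-t/4) on [2, ∞)
back out the common scale on t: t**(3/2) on [0, 1/2); t*log(t) on [1/2, 1); exp(-t/2) on [1, ∞)
decompose at 2/3, 2*sqrt(2)/3; ℳ[f](s) sums the 3 pieces' integrals
the [0, 2/3) slice contributes ∫ 27*sqrt(2)*t**3/32·t^(s-1) dt
∫ 9*t**2*log(9*t**2/8)/8·t^(s-1) over [2/3, 2*sqrt(2)/3)
∫ exp(-9*t**2/16)·t^(s-1) over [2*sqrt(2)/3, ∞)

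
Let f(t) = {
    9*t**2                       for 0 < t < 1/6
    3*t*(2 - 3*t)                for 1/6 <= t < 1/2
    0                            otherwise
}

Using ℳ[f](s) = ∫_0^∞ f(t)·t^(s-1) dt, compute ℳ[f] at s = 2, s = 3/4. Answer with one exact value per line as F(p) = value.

F(2) = 179/1728
F(3/4) = 6**(1/4)*(-10 + 23*3**(3/4))/154

invert the common scale on t to get 9*t**2/4 on [0, 1/3); 3*t*(2 - 3*t/2)/2 on [1/3, 1)
remove the common scale on t first: t**2 on [0, 1/2); t*(2 - t) on [1/2, 3/2)
peel off the shared t-power: t on [0, 1/2); 2 - t on [1/2, 3/2)
treat the 2 regions marked off by 1/6 separately and sum
∫ 9*t**2·t^(s-1) over [0, 1/6)
over [1/6, 1/2), the kernel integral of 3*t*(2 - 3*t) enters the sum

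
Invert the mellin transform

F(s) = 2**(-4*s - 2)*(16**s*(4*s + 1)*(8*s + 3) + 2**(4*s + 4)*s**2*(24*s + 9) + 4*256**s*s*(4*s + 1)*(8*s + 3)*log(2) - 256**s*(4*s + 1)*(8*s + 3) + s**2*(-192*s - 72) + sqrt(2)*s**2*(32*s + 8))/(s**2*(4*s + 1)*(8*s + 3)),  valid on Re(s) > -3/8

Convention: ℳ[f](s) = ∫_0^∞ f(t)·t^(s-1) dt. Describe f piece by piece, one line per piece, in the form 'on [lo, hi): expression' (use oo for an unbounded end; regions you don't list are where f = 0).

reversing the power substitution: t**(3/4) on [0, 1/4); 3*sqrt(t) on [1/4, 1); log(sqrt(t)) on [1, 4)
strip the power substitution: t**(3/2) on [0, 1/2); 3*t on [1/2, 1); log(t) on [1, 2)
decompose at 1/16, 1; ℳ[f](s) sums the 3 pieces' integrals
for t in [0, 1/16): the term is ∫ t**(3/8)·t^(s-1)
[1/16, 1) adds the kernel integral of 3*t**(1/4)
∫ log(t**(1/4))·t^(s-1) over [1, 16)

on [0, 1/16): t**(3/8)
on [1/16, 1): 3*t**(1/4)
on [1, 16): log(t**(1/4))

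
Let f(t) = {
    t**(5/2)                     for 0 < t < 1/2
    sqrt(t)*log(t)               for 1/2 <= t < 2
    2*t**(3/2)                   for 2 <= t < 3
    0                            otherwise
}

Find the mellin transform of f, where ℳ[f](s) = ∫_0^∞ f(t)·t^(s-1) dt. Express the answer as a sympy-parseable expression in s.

2**(-s - 3/2)*(-2**(2*s + 4)*(2*s + 3)*(2*s + 5) + 2**(2*s + 5)*(-2*s - 5)*(2*s + 1)**2 + 8*4**s*(2*s + 1)*(2*s + 3)*(2*s + 5)*log(2) + 6**(s + 3/2)*(2*s + 1)**2*(8*s + 20) + (2*s + 1)**2*(2*s + 3) + 4*(2*s + 1)*(2*s + 3)*(2*s + 5)*log(2) + 8*(2*s + 3)*(2*s + 5))/((2*s + 1)**2*(2*s + 3)*(2*s + 5))
  Re(s) > -5/2

peel off the shared t-power: t**2 on [0, 1/2); log(t) on [1/2, 2); 2*t on [2, 3)
summing 3 kernel integrals split by 1/2, 2 yields ℳ[f](s)
the [0, 1/2) slice contributes ∫ t**(5/2)·t^(s-1) dt
for t in [1/2, 2): the term is ∫ sqrt(t)*log(t)·t^(s-1)
for t in [2, 3): the term is ∫ 2*t**(3/2)·t^(s-1)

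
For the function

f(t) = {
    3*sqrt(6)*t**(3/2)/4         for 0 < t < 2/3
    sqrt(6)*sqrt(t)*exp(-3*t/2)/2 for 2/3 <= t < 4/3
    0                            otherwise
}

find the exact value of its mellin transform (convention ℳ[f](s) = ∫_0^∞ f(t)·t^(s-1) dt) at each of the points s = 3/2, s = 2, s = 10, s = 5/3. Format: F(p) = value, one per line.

peel off the common scale on t: t**(3/2) on [0, 1); sqrt(t)*exp(-t) on [1, 2)
remove the shared t-power first: t on [0, 1); exp(-t) on [1, 2)
treat the 2 regions marked off by 2/3 separately and sum
∫ 3*sqrt(6)*t**(3/2)/4·t^(s-1) over [0, 2/3)
for t in [2/3, 4/3): the term is ∫ sqrt(6)*sqrt(t)*exp(-3*t/2)/2·t^(s-1)

F(3/2) = 2*sqrt(6)*(-9 + exp(2) + 6*E)*exp(-2)/27
F(2) = (-98*sqrt(2) + (-21*sqrt(pi)*erfc(sqrt(2)) + 21*sqrt(pi)*erfc(1) + 8)*exp(2) + 70*E)*exp(-2)/63
F(10) = (-133108299970*sqrt(2) + (-15058768725*sqrt(pi)*erfc(sqrt(2)) + 2048 + 15058768725*sqrt(pi)*erfc(1))*exp(2) + 61140961870*E)*exp(-2)/1358127
F(5/3) = 2*12**(1/3)*(-19*uppergamma(13/6, 2) + 6 + 19*uppergamma(13/6, 1))/171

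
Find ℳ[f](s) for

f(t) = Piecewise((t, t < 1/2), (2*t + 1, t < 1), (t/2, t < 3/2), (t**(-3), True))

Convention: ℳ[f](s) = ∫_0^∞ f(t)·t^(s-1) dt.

treat the 4 regions marked off by 1/2, 1, 3/2 separately and sum
between 0 and 1/2 the integrand is t·t^(s-1)
∫ (2*t + 1)·t^(s-1) over [1/2, 1)
for t in [1, 3/2): the term is ∫ t/2·t^(s-1)
on [3/2, ∞): add ∫ t**(-3)·t^(s-1) dt

(270*2**s*s**2 - 702*2**s*s - 324*2**s + 49*3**s*s**2 - 275*3**s*s - 162*s**2 + 378*s + 324)/(108*2**s*s*(s**2 - 2*s - 3))
  -1 < Re(s) < 3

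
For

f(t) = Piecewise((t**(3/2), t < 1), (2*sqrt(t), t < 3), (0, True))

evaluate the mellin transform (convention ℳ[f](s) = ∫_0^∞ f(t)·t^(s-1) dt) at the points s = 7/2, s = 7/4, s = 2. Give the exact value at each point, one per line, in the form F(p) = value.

along the cuts 1, ℳ[f](s) splits into 2 integrals
on [0, 1) integrate f = t**(3/2) against the kernel
on [1, 3) integrate f = 2*sqrt(t) against the kernel

F(7/2) = 201/5
F(7/4) = -68/117 + 8*3**(1/4)
F(2) = -18/35 + 36*sqrt(3)/5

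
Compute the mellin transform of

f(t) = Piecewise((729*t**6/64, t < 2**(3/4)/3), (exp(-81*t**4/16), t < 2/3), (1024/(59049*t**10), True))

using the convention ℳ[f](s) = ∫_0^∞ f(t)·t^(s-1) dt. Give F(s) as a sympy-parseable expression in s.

2**(3*s/4)*(2**(s/4)*(s - 10)*(s + 6)*uppergamma(s/4, 1/2) - 2**(s/4)*(s - 10)*(s + 6)*uppergamma(s/4, 1) - 4*2**(s/4)*(s + 6) + sqrt(2)*(s - 10))/(4*3**s*(s - 10)*(s + 6))
  -6 < Re(s) < 10

the common scale on t comes off first: t**6 on [0, 2**(3/4)/2); exp(-t**4) on [2**(3/4)/2, 1); t**(-10) on [1, ∞)
the power substitution comes off first: t**3 on [0, sqrt(2)/2); exp(-t**2) on [sqrt(2)/2, 1); t**(-5) on [1, ∞)
invert the power substitution to get t**(3/2) on [0, 1/2); exp(-t) on [1/2, 1); t**(-5/2) on [1, ∞)
breakpoints 2**(3/4)/3, 2/3: one integral from each of the 3 segments
∫ 729*t**6/64·t^(s-1) over [0, 2**(3/4)/3)
on [2**(3/4)/3, 2/3): add ∫ exp(-81*t**4/16)·t^(s-1) dt
between 2/3 and ∞ the integrand is 1024/(59049*t**10)·t^(s-1)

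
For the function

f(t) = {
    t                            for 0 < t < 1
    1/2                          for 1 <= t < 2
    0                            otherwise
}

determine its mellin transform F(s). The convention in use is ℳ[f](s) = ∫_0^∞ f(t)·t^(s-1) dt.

split f at 1: ℳ[f](s) collects 2 kernel integrals
the [0, 1) slice contributes ∫ t·t^(s-1) dt
∫ over [1, 2) of 1/2·t^(s-1) joins the sum

(2**s*(s + 1) + s - 1)/(2*s*(s + 1))
  Re(s) > -1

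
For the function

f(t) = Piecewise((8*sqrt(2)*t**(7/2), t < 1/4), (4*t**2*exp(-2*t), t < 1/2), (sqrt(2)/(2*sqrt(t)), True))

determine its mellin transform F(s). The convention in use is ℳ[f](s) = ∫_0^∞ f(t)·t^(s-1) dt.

back out the common scale on t: t**(7/2) on [0, 1/2); t**2*exp(-t) on [1/2, 1); 1/sqrt(t) on [1, ∞)
peel off the shared t-power: t**(3/2) on [0, 1/2); exp(-t) on [1/2, 1); t**(-5/2) on [1, ∞)
slice at 1/4, 1/2, transform all 3 pieces, and sum them
for t in [0, 1/4): the term is ∫ 8*sqrt(2)*t**(7/2)·t^(s-1)
between 1/4 and 1/2 the integrand is 4*t**2*exp(-2*t)·t^(s-1)
piece [1/2, ∞): integrate sqrt(2)/(2*sqrt(t)) against the kernel

(8*2**s*(2*s - 1)*(2*s + 7)*uppergamma(s + 2, 1/2) - 8*2**s*(2*s - 1)*(2*s + 7)*uppergamma(s + 2, 1) - 16*2**s*(2*s + 7) + sqrt(2)*(2*s - 1))/(8*2**(2*s)*(2*s - 1)*(2*s + 7))
  -7/2 < Re(s) < 1/2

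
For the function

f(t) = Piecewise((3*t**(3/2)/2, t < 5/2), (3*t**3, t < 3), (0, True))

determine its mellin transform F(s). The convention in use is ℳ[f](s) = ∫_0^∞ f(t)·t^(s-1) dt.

the 2 pieces separated at 5/2 each add one integral
on [0, 5/2): add ∫ 3*t**(3/2)/2·t^(s-1) dt
over [5/2, 3), the kernel integral of 3*t**3 enters the sum

3*(3**(s + 3)*(2*s + 3) + (5/2)**(s + 3/2)*(s + 3) - (5/2)**(s + 3)*(2*s + 3))/((s + 3)*(2*s + 3))
  Re(s) > -3/2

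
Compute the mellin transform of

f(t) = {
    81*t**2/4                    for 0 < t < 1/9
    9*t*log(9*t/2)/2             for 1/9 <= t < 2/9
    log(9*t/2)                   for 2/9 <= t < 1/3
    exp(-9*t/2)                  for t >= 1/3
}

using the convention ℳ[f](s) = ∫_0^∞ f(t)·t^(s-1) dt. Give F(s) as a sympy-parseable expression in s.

the common scale on t comes off first: 9*t**2 on [0, 1/6); 3*t*log(3*t) on [1/6, 1/3); log(3*t) on [1/3, 1/2); …
reversing the common scale on t: t**2 on [0, 1/2); t*log(t) on [1/2, 1); log(t) on [1, 3/2); …
cuts at 1/9, 2/9, 1/3: linearity sums the 4 kernel integrals
piece [0, 1/9): integrate 81*t**2/4 against the kernel
segment [1/9, 2/9) carries 9*t*log(9*t/2)/2; integrate it
between 2/9 and 1/3 the integrand is log(9*t/2)·t^(s-1)
on [1/3, ∞): add ∫ exp(-9*t/2)·t^(s-1) dt

(4*2**s*s**2*(s + 2)*(s**2 + 2*s + 1)*uppergamma(s, 3/2) - 4*2**s*s**2*(s + 2) + 4*2**s*(s + 2)*(s**2 + 2*s + 1) + 3**s*s*(s + 2)*(-4*log(2) + 4*log(3))*(s**2 + 2*s + 1) - 4*3**s*(s + 2)*(s**2 + 2*s + 1) + s**3*(s + 2)*log(4) + s**2*(s + 2)*log(4) + 2*s**2*(s + 2) + s**2*(s**2 + 2*s + 1))/(4*9**s*s**2*(s + 2)*(s**2 + 2*s + 1))
  Re(s) > -2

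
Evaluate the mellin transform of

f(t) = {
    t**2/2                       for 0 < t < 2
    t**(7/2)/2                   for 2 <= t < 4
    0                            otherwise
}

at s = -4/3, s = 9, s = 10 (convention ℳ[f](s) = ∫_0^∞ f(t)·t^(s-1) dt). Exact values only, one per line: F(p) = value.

F(-4/3) = -12*2**(1/6)/13 + 3*2**(2/3)/4 + 48*2**(1/3)/13
F(9) = 369124352/275 - 4096*sqrt(2)/25
F(10) = 134222336/27 - 8192*sqrt(2)/27

linearity at 2 turns ℳ[f](s) into 2 summed integrals
∫ over [0, 2) of t**2/2·t^(s-1) joins the sum
segment [2, 4) carries t**(7/2)/2; integrate it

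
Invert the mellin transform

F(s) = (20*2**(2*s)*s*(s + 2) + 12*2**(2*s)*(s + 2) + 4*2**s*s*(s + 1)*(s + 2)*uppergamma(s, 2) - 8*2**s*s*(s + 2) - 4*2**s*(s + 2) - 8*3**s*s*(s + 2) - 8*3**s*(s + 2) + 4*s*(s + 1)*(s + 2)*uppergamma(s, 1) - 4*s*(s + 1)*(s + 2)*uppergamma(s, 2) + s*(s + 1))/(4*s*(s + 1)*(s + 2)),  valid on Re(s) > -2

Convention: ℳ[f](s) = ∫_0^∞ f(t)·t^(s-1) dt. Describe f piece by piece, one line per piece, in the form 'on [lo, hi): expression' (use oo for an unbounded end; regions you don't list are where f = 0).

on [0, 1): t**2/4
on [1, 2): exp(-t)
on [2, 3): t/2 + 1
on [3, 4): t/2 + 3
on [4, oo): exp(-t/2)

remove the common scale on t first: t**2 on [0, 1/2); exp(-2*t) on [1/2, 1); t + 1 on [1, 3/2); …
the 5 pieces separated at 1, 2, 3, 4 each add one integral
for t in [0, 1): the term is ∫ t**2/4·t^(s-1)
[1, 2) adds the kernel integral of exp(-t)
∫ (t/2 + 1)·t^(s-1) over [2, 3)
piece [3, 4): integrate (t/2 + 3) against the kernel
over [4, ∞), the kernel integral of exp(-t/2) enters the sum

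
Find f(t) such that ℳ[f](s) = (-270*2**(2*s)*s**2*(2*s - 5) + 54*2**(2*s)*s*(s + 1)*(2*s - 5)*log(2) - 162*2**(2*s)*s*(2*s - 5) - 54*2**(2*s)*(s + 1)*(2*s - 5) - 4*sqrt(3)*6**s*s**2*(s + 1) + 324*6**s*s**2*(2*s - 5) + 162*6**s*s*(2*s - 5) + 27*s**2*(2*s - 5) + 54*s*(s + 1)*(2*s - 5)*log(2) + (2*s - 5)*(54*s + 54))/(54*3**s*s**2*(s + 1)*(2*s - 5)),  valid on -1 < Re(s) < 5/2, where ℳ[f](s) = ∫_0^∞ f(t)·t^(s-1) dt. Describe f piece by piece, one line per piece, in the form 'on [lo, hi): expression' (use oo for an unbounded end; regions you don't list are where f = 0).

back out the common scale on t: t on [0, 1/2); log(t) on [1/2, 2); t + 3 on [2, 3); …
treat the 4 regions marked off by 1/3, 4/3, 2 separately and sum
on [0, 1/3): add ∫ 3*t/2·t^(s-1) dt
for t in [1/3, 4/3): the term is ∫ log(3*t/2)·t^(s-1)
for t in [4/3, 2): the term is ∫ (3*t/2 + 3)·t^(s-1)
on [2, ∞) integrate f = 4*sqrt(6)/(27*t**(5/2)) against the kernel

on [0, 1/3): 3*t/2
on [1/3, 4/3): log(3*t/2)
on [4/3, 2): 3*t/2 + 3
on [2, oo): 4*sqrt(6)/(27*t**(5/2))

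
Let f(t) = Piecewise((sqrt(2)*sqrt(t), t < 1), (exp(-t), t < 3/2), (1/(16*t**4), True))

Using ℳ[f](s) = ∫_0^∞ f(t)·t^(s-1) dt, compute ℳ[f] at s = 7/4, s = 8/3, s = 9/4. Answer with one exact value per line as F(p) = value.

remove the common scale on t first: sqrt(t) on [0, 2); exp(-t/2) on [2, 3); t**(-4) on [3, ∞)
linearity at 1, 3/2 turns ℳ[f](s) into 3 summed integrals
between 0 and 1 the integrand is sqrt(2)*sqrt(t)·t^(s-1)
the [1, 3/2) slice contributes ∫ exp(-t)·t^(s-1) dt
the [3/2, ∞) slice contributes ∫ 1/(16*t**4)·t^(s-1) dt

F(7/4) = -uppergamma(7/4, 3/2) + 2**(1/4)*3**(3/4)/243 + uppergamma(7/4, 1) + 4*sqrt(2)/9
F(8/3) = -uppergamma(8/3, 3/2) + 2**(1/3)*3**(2/3)/96 + 6*sqrt(2)/19 + uppergamma(8/3, 1)
F(9/4) = -uppergamma(9/4, 3/2) + 2**(3/4)*3**(1/4)/126 + 4*sqrt(2)/11 + uppergamma(9/4, 1)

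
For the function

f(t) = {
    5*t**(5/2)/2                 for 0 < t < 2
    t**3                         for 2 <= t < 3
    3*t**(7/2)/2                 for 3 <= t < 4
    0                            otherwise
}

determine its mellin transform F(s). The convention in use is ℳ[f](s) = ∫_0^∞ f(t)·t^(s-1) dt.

(5*2**(s + 5/2)*(s + 3)*(2*s + 7) - 2**(s + 3)*(2*s + 5)*(2*s + 7) + 3*2**(2*s + 7)*(s + 3)*(2*s + 5) + 3**(s + 3)*(2*s + 5)*(2*s + 7) - 3**(s + 9/2)*(s + 3)*(2*s + 5))/((s + 3)*(2*s + 5)*(2*s + 7))
  Re(s) > -5/2

slice at 2, 3, transform all 3 pieces, and sum them
on [0, 2): add ∫ 5*t**(5/2)/2·t^(s-1) dt
on [2, 3): add ∫ t**3·t^(s-1) dt
between 3 and 4 the integrand is 3*t**(7/2)/2·t^(s-1)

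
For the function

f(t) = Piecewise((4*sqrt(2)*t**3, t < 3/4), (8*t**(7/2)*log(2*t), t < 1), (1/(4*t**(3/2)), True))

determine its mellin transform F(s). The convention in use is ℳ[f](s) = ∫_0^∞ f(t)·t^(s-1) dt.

reversing the shared t-power: 4*sqrt(2)*t**(5/2) on [0, 3/4); 8*t**3*log(2*t) on [3/4, 1); 1/(4*t**2) on [1, ∞)
peel off the common scale on t: t**(5/2) on [0, 3/2); t**3*log(t) on [3/2, 2); t**(-2) on [2, ∞)
remove the shared t-power first: sqrt(t) on [0, 3/2); t*log(t) on [3/2, 2); t**(-4) on [2, ∞)
the 3 pieces separated at 3/4, 1 each add one integral
∫ 4*sqrt(2)*t**3·t^(s-1) over [0, 3/4)
segment 3/4 to 1 holds 8*t**(7/2)*log(2*t); add its integral
for t in [1, ∞): the term is ∫ 1/(4*t**(3/2))·t^(s-1)

2**(-s - 5/2)*2**(-s - 1/2)*(32*2**(2*s + 5)*(s - 3/2)*(s + 5/2)*(2*s + 6)*log(2) - 32*2**(2*s + 5)*(s - 3/2)*(2*s + 6) + 32*2**(2*s + 5)*(s - 3/2)*(2*s + 6)*log(2) - 2**(2*s + 5)*(2*s + 6)*(2*s + (s + 5/2)**2 + 6) - 24*3**(s + 5/2)*(s - 3/2)*(s + 5/2)*(2*s + 6)*log(3) + 24*3**(s + 5/2)*(s - 3/2)*(s + 5/2)*(2*s + 6)*log(2) - 24*3**(s + 5/2)*(s - 3/2)*(2*s + 6)*log(3) + 24*3**(s + 5/2)*(s - 3/2)*(2*s + 6)*log(2) + 24*3**(s + 5/2)*(s - 3/2)*(2*s + 6) + 16*3**(s + 5/2)*sqrt(6)*(s - 3/2)*(2*s + (s + 5/2)**2 + 6))/(16*(s - 3/2)*(2*s + 6)*(2*s + (s + 5/2)**2 + 6))
  -3 < Re(s) < 3/2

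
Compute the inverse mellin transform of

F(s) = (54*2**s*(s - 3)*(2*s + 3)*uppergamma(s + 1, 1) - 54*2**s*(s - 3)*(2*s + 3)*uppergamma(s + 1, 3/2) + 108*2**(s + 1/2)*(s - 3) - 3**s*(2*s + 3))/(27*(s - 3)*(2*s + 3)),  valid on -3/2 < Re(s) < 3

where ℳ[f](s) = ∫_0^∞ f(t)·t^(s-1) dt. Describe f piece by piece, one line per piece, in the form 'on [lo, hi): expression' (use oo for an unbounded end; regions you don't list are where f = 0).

remove the shared t-power first: sqrt(t) on [0, 2); exp(-t/2) on [2, 3); t**(-4) on [3, ∞)
breakpoints 2, 3: one integral from each of the 3 segments
over [0, 2), the kernel integral of t**(3/2) enters the sum
∫ over [2, 3) of t*exp(-t/2)·t^(s-1) joins the sum
segment 3 to ∞ holds t**(-3); add its integral

on [0, 2): t**(3/2)
on [2, 3): t*exp(-t/2)
on [3, oo): t**(-3)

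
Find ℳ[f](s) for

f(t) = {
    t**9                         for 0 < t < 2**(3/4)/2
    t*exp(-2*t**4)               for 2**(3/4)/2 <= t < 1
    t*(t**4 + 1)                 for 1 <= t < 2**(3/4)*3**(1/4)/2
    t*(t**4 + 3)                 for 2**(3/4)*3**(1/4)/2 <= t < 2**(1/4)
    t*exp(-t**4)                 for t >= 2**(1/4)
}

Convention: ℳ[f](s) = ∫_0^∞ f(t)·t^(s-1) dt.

2**(-s/4 - 9/4)*(2**(s/4 + 1/4)*(s + 1)*(s + 5)*(s + 9)*uppergamma(s/4 + 1/4, 2) - 2**(s/4 + 13/4)*(s + 1)*(s + 9) + 2**(s/4 + 17/4)*(-s - 9) + 5*2**(s/2 + 5/2)*(s + 1)*(s + 9) + 2**(s/2 + 9/2)*(3*s + 27) + 3**(s/4 + 1/4)*(-32*s - 288) - 8*3**(s/4 + 1/4)*(s + 1)*(s + 9) + (s + 1)*(s + 5)*(s + 9)*uppergamma(s/4 + 1/4, 1) - (s + 1)*(s + 5)*(s + 9)*uppergamma(s/4 + 1/4, 2) + (s + 1)*(s + 5))/((s + 1)*(s + 5)*(s + 9))
  Re(s) > -9

remove the power substitution first: t**(9/2) on [0, sqrt(2)/2); sqrt(t)*exp(-2*t**2) on [sqrt(2)/2, 1); sqrt(t)*(t**2 + 1) on [1, sqrt(6)/2); …
back out the shared t-power: t**4 on [0, sqrt(2)/2); exp(-2*t**2) on [sqrt(2)/2, 1); t**2 + 1 on [1, sqrt(6)/2); …
back out the power substitution: t**2 on [0, 1/2); exp(-2*t) on [1/2, 1); t + 1 on [1, 3/2); …
split f at 2**(3/4)/2, 1, 2**(3/4)*3**(1/4)/2, 2**(1/4): ℳ[f](s) collects 5 kernel integrals
over [0, 2**(3/4)/2), the kernel integral of t**9 enters the sum
for t in [2**(3/4)/2, 1): the term is ∫ t*exp(-2*t**4)·t^(s-1)
[1, 2**(3/4)*3**(1/4)/2) adds the kernel integral of t*(t**4 + 1)
for t in [2**(3/4)*3**(1/4)/2, 2**(1/4)): the term is ∫ t*(t**4 + 3)·t^(s-1)
∫ over [2**(1/4), ∞) of t*exp(-t**4)·t^(s-1) joins the sum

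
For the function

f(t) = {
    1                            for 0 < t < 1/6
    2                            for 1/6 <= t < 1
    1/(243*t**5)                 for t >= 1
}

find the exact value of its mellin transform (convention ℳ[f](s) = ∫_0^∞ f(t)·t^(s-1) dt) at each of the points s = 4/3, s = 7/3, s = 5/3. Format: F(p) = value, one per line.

strip the common scale on t: 1 on [0, 1/2); 2 on [1/2, 3); t**(-5) on [3, ∞)
the shared t-power comes off first: t on [0, 1/2); 2*t on [1/2, 3); t**(-4) on [3, ∞)
linearity at 1/6, 1 turns ℳ[f](s) into 3 summed integrals
[0, 1/6) adds the kernel integral of 1
∫ 2·t^(s-1) over [1/6, 1)
∫ 1/(243*t**5)·t^(s-1) over [1, ∞)

F(4/3) = 2675/1782 - 6**(2/3)/48
F(7/3) = 3895/4536 - 6**(2/3)/504
F(5/3) = 973/810 - 6**(1/3)/60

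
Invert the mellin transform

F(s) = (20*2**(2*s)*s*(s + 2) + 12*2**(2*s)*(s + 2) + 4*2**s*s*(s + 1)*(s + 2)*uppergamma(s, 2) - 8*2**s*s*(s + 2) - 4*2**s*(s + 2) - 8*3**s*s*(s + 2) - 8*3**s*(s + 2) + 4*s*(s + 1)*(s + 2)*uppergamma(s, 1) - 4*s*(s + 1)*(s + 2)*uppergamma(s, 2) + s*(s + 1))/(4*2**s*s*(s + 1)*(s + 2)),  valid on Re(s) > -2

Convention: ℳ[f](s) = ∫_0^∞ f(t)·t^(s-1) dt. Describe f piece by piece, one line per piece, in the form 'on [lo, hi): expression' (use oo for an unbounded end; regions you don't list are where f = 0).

on [0, 1/2): t**2
on [1/2, 1): exp(-2*t)
on [1, 3/2): t + 1
on [3/2, 2): t + 3
on [2, oo): exp(-t)

summing 5 kernel integrals split by 1/2, 1, 3/2, 2 yields ℳ[f](s)
segment 0 to 1/2 holds t**2; add its integral
segment 1/2 to 1 holds exp(-2*t); add its integral
over [1, 3/2), the kernel integral of (t + 1) enters the sum
on [3/2, 2): add ∫ (t + 3)·t^(s-1) dt
segment 2 to ∞ holds exp(-t); add its integral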